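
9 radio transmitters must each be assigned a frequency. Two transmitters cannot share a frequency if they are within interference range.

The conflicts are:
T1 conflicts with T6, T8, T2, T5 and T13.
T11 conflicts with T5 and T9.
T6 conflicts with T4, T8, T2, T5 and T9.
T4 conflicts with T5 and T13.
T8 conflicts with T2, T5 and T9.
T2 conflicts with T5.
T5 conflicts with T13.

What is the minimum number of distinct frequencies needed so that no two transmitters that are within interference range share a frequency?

5

T1, T6, T8, T2, T5 pairwise conflict, so at least 5 frequencies are needed.
5 frequencies suffice: frequency 1 → {T5, T9}; frequency 2 → {T11, T6, T13}; frequency 3 → {T4, T8}; frequency 4 → {T1}; frequency 5 → {T2}. Every pair that conflicts lands in different frequencies.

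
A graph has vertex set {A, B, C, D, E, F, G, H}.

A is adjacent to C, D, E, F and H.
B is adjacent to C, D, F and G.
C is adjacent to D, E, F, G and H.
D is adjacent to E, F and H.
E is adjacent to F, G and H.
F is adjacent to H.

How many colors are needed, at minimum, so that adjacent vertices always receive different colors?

A, C, D, E, F, H form a clique, so at least 6 colors are needed.
6 colors suffice: color 1 → {C}; color 2 → {D, G}; color 3 → {B, E}; color 4 → {F}; color 5 → {A}; color 6 → {H}. Each edge has distinct colors on its endpoints.

6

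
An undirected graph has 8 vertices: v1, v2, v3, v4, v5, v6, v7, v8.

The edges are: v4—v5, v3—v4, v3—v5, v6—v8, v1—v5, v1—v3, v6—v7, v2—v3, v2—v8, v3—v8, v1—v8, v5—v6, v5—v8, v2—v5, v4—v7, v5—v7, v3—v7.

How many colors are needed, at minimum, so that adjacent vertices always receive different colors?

4

v2, v3, v5, v8 form a clique, so at least 4 colors are needed.
One proper 4-coloring: v1=4, v2=4, v3=2, v4=4, v5=1, v6=2, v7=3, v8=3. Each edge has distinct colors on its endpoints.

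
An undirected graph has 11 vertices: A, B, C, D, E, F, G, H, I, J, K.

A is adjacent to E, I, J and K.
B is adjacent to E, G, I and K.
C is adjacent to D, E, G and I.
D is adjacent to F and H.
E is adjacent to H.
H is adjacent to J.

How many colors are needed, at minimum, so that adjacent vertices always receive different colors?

2

A and E are adjacent, so at least 2 colors are needed.
One proper 2-coloring: A=2, B=2, C=2, D=1, E=1, F=2, G=1, H=2, I=1, J=1, K=1. No two adjacent vertices share a color.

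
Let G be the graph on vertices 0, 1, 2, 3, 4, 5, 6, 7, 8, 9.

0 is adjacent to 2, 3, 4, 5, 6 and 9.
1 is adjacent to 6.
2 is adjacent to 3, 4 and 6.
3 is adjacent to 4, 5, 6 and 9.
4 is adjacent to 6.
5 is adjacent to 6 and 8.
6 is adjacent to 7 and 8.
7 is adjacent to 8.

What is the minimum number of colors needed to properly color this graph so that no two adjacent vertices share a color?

5

0, 2, 3, 4, 6 are mutually adjacent (a clique of size 5), so at least 5 colors are needed.
One proper 5-coloring: 0=c, 1=b, 2=e, 3=b, 4=d, 5=d, 6=a, 7=c, 8=b, 9=a. No two adjacent vertices share a color.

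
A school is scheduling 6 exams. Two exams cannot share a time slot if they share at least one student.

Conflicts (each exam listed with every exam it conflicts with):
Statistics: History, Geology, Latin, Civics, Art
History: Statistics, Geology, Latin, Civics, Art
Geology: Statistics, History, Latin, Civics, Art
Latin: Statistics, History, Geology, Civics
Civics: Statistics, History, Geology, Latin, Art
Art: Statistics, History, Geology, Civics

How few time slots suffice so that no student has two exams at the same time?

Statistics, History, Geology, Latin, Civics are mutually in conflict, so at least 5 time slots are needed.
5 time slots suffice: time slot 1 → {Statistics}; time slot 2 → {History}; time slot 3 → {Geology}; time slot 4 → {Civics}; time slot 5 → {Latin, Art}. Each listed conflict is separated.

5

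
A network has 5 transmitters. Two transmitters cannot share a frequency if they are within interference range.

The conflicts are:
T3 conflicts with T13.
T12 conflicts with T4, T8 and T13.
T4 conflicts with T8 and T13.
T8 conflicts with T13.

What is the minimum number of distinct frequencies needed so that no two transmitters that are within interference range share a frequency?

T12, T4, T8, T13 pairwise conflict, so at least 4 frequencies are needed.
4 frequencies suffice: T3=2, T12=2, T4=3, T8=4, T13=1. No two conflicting transmitters share a frequency.

4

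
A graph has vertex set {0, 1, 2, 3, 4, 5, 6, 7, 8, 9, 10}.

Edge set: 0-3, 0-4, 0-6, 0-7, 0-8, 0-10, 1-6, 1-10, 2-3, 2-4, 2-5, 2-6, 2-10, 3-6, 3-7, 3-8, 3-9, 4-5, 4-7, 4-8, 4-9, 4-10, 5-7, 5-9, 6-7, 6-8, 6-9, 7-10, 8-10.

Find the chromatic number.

4

0, 4, 8, 10 form a clique, so at least 4 colors are needed.
4 colors suffice: color a → {4, 6}; color b → {3, 5, 10}; color c → {0, 1, 2, 9}; color d → {7, 8}. Every edge joins two different colors.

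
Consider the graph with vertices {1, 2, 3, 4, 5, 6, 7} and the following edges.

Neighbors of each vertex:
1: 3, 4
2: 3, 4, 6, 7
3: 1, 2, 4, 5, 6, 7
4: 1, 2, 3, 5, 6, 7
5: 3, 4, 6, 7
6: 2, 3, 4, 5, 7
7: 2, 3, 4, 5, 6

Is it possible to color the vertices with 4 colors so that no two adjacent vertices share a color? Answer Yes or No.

3, 4, 5, 6, 7 form a clique, so at least 5 colors are needed.
So 4 colors are not enough.

No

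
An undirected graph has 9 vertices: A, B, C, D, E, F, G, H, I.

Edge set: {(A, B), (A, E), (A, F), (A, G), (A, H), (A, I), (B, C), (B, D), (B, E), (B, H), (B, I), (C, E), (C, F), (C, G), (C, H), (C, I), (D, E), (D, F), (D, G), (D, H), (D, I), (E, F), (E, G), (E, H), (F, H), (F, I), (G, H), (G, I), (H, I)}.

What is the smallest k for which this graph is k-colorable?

D, E, G, H form a clique, so at least 4 colors are needed.
4 colors suffice: color 1 → {H}; color 2 → {E, I}; color 3 → {A, C, D}; color 4 → {B, F, G}. Each edge has distinct colors on its endpoints.

4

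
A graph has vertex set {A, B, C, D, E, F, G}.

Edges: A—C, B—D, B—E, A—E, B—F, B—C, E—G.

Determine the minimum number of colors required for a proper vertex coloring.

2

E and G are adjacent, so at least 2 colors are needed.
2 colors suffice: color 1 → {A, B, G}; color 2 → {C, D, E, F}. Every edge joins two different colors.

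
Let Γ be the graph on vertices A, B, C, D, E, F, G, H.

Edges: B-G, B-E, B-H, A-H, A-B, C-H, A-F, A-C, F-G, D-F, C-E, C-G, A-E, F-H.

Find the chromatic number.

3

A, B, H form a triangle, so at least 3 colors are needed.
3 colors suffice: color 1 → {A, D, G}; color 2 → {B, C, F}; color 3 → {E, H}. Each edge has distinct colors on its endpoints.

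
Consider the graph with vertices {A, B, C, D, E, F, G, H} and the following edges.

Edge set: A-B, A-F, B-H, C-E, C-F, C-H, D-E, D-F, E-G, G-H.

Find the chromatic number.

The cycle B-A-F-C-H-B has odd length 5, so it cannot be 2-colored; at least 3 colors are needed.
A valid assignment using 3 colors: A=blue, B=green, C=blue, D=blue, E=red, F=red, G=blue, H=red. Every edge joins two different colors.

3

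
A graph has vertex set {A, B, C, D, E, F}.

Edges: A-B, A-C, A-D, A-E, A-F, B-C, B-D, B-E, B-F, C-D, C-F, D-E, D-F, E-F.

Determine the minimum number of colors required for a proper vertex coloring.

5

A, B, D, E, F form a clique, so at least 5 colors are needed.
5 colors suffice: A=blue, B=red, C=purple, D=yellow, E=purple, F=green. Each edge has distinct colors on its endpoints.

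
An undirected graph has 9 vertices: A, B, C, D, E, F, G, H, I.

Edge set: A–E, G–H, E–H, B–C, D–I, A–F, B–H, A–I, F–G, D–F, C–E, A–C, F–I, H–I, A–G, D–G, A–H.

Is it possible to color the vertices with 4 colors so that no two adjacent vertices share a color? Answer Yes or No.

Yes

The chromatic number is 3. A, C, E are pairwise adjacent, so at least 3 colors are needed.
3 colors suffice: color 1 → {A, B, D}; color 2 → {C, F, H}; color 3 → {E, G, I}.
Since 4 ≥ 3, a proper 4-coloring certainly exists.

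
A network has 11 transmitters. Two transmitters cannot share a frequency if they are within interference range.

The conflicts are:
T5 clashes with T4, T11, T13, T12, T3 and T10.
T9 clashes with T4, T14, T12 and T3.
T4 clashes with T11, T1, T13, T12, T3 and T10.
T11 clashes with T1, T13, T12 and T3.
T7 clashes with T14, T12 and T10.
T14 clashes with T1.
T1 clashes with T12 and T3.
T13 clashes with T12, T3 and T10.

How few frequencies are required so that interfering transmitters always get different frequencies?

5

T5, T4, T11, T13, T12 all conflict with each other, so at least 5 frequencies are needed.
Using 5 frequencies: T5=5, T9=3, T4=1, T11=4, T7=1, T14=2, T1=3, T13=3, T12=2, T3=2, T10=2. No two conflicting transmitters share a frequency.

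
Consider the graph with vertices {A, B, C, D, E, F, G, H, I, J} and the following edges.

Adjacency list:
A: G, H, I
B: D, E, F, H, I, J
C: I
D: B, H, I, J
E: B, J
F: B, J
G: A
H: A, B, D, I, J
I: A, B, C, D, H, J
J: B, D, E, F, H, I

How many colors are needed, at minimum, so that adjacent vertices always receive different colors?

B, D, H, I, J form a clique, so at least 5 colors are needed.
One proper 5-coloring: A=2, B=2, C=2, D=5, E=1, F=1, G=1, H=4, I=1, J=3. No two adjacent vertices share a color.

5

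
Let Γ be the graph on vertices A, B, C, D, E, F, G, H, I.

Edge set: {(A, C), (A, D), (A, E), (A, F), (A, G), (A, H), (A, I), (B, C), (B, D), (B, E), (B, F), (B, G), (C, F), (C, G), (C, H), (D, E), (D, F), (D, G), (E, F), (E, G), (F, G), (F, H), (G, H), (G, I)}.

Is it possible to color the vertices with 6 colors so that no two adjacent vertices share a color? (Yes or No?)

Yes

The chromatic number is 5. B, D, E, F, G are pairwise adjacent (a clique of size 5), so at least 5 colors are needed.
5 colors suffice: A=3, B=3, C=4, D=4, E=5, F=2, G=1, H=5, I=2.
Since 6 ≥ 5, a proper 6-coloring certainly exists.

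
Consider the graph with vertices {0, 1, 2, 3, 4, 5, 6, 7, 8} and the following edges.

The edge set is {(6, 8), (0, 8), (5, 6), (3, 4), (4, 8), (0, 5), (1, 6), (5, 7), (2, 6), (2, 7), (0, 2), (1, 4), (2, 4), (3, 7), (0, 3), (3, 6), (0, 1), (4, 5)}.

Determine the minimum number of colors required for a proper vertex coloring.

2

2 and 7 are adjacent, so at least 2 colors are needed.
A valid assignment using 2 colors: 0=red, 1=blue, 2=blue, 3=blue, 4=red, 5=blue, 6=red, 7=red, 8=blue. Every edge joins two different colors.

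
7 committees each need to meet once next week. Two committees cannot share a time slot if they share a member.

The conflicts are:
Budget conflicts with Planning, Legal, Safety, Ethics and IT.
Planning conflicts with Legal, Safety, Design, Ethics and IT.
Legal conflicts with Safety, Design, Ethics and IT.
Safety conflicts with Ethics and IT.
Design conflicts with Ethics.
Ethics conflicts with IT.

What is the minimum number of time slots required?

Budget, Planning, Legal, Safety, Ethics, IT all conflict with each other, so at least 6 time slots are needed.
Using 6 time slots: Budget=6, Planning=2, Legal=1, Safety=5, Design=4, Ethics=3, IT=4. No two conflicting committees share a time slot.

6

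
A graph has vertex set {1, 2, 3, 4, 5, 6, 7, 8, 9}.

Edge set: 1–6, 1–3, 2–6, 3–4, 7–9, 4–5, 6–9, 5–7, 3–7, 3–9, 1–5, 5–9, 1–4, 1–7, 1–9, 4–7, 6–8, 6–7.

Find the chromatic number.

4

1, 6, 7, 9 are mutually adjacent (a clique of size 4), so at least 4 colors are needed.
4 colors suffice: 1=red, 2=red, 3=green, 4=yellow, 5=green, 6=green, 7=blue, 8=red, 9=yellow. Every edge joins two different colors.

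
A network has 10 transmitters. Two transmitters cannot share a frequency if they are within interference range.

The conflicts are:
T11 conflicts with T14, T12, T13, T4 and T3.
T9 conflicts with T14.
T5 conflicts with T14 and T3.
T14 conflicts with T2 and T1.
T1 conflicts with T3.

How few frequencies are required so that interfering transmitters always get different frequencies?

2

T11 and T13 conflict, so at least 2 frequencies are needed.
2 frequencies suffice: T11=1, T9=1, T5=1, T14=2, T2=1, T12=2, T1=1, T13=2, T4=2, T3=2. Every pair that conflicts lands in different frequencies.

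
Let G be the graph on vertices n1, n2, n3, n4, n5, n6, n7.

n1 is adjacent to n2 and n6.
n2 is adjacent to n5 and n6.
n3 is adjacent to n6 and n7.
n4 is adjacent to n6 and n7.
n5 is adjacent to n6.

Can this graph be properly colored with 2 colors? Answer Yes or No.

n2, n5, n6 form a triangle, so at least 3 colors are needed.
So 2 colors are not enough.

No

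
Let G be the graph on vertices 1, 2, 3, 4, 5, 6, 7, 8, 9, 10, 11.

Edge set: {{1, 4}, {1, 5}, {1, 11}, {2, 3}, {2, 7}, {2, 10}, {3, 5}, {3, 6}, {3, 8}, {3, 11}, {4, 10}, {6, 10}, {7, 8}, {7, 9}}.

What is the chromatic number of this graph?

6 and 10 are adjacent, so at least 2 colors are needed.
2 colors suffice: color a → {1, 3, 7, 10}; color b → {2, 4, 5, 6, 8, 9, 11}. Each edge has distinct colors on its endpoints.

2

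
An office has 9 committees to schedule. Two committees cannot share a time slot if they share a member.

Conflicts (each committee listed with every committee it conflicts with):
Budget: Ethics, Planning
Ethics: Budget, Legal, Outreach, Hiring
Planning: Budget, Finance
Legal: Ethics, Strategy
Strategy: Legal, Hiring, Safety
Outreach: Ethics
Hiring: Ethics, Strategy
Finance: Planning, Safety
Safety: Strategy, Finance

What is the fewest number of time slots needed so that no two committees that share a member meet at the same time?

The cycle Budget-Planning-Finance-Safety-Strategy-Legal-Ethics-Budget has odd length 7, so it cannot be 2-colored; at least 3 time slots are needed.
3 time slots suffice: time slot 1 → {Ethics, Strategy, Finance}; time slot 2 → {Planning, Legal, Outreach, Hiring, Safety}; time slot 3 → {Budget}. Each listed conflict is separated.

3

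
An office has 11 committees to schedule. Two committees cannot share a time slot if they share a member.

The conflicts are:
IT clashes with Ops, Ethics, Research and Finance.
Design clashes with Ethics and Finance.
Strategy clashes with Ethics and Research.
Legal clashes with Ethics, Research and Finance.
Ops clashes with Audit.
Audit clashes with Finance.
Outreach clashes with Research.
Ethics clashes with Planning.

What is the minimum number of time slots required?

2

Design and Finance conflict, so at least 2 time slots are needed.
2 time slots suffice: IT=2, Design=2, Strategy=2, Legal=2, Ops=1, Audit=2, Outreach=2, Ethics=1, Planning=2, Research=1, Finance=1. No two conflicting committees share a time slot.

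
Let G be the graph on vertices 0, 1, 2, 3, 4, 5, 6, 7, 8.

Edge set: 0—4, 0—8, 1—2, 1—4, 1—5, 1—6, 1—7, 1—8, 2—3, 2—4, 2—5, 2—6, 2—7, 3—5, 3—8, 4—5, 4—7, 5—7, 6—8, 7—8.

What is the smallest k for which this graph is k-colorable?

5

1, 2, 4, 5, 7 are pairwise adjacent (a clique of size 5), so at least 5 colors are needed.
A valid assignment using 5 colors: 0=a, 1=a, 2=b, 3=a, 4=c, 5=d, 6=c, 7=e, 8=b. Every edge joins two different colors.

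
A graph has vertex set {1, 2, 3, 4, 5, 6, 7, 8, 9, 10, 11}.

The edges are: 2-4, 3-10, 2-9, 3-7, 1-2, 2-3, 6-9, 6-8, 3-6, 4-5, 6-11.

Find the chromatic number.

2

2 and 9 are adjacent, so at least 2 colors are needed.
One proper 2-coloring: 1=blue, 2=red, 3=blue, 4=blue, 5=red, 6=red, 7=red, 8=blue, 9=blue, 10=red, 11=blue. Each edge has distinct colors on its endpoints.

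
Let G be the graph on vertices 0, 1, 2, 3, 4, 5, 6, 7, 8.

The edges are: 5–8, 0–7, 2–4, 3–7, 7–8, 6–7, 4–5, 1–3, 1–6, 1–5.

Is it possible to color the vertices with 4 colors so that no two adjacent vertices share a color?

The chromatic number is 3. The cycle 3-1-5-8-7-3 has odd length 5, so it cannot be 2-colored; at least 3 colors are needed.
A valid assignment using 3 colors: 0=blue, 1=red, 2=blue, 3=blue, 4=red, 5=blue, 6=blue, 7=red, 8=green.
Since 4 ≥ 3, a proper 4-coloring certainly exists.

Yes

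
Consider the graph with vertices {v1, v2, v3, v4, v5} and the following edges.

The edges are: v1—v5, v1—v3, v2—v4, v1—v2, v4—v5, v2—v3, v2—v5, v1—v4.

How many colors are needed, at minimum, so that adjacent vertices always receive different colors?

v1, v2, v4, v5 form a clique, so at least 4 colors are needed.
One proper 4-coloring: v1=B, v2=R, v3=G, v4=G, v5=Y. Each edge has distinct colors on its endpoints.

4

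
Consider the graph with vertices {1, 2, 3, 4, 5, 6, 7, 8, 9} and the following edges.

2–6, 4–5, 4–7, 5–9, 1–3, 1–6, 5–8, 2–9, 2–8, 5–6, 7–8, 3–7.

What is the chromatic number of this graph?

2

1 and 3 are adjacent, so at least 2 colors are needed.
A valid assignment using 2 colors: 1=a, 2=a, 3=b, 4=b, 5=a, 6=b, 7=a, 8=b, 9=b. No two adjacent vertices share a color.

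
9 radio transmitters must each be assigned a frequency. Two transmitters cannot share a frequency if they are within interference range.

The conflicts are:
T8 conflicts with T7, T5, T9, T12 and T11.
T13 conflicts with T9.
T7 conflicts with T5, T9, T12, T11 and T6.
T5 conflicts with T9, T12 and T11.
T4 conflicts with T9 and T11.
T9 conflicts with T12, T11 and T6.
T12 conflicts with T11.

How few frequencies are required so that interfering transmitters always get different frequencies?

6

T8, T7, T5, T9, T12, T11 pairwise conflict, so at least 6 frequencies are needed.
Using 6 frequencies: T8=4, T13=2, T7=2, T5=5, T4=2, T9=1, T12=6, T11=3, T6=3. Every pair that conflicts lands in different frequencies.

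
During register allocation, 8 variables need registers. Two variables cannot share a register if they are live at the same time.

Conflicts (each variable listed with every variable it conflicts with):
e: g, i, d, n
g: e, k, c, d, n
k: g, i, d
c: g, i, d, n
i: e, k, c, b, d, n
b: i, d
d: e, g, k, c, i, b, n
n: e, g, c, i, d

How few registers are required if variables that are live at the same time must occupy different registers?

e, i, d, n pairwise conflict, so at least 4 registers are needed.
A valid assignment using 4 registers: e=4, g=2, k=3, c=4, i=2, b=3, d=1, n=3. No two conflicting variables share a register.

4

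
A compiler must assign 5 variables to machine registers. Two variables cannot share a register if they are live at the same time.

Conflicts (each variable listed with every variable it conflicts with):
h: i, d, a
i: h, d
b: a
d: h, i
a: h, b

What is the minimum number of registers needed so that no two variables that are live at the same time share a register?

3

h, i, d are mutually in conflict, so at least 3 registers are needed.
Using 3 registers: h=1, i=3, b=1, d=2, a=2. Each listed conflict is separated.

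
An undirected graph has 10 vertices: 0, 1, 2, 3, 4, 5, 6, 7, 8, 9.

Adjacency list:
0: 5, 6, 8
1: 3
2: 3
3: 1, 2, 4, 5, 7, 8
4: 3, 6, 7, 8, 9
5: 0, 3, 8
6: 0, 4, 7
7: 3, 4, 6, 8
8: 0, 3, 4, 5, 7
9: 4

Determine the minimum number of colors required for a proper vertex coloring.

3, 4, 7, 8 are mutually adjacent (a clique of size 4), so at least 4 colors are needed.
4 colors suffice: color a → {3, 6, 9}; color b → {0, 1, 2, 4}; color c → {8}; color d → {5, 7}. Each edge has distinct colors on its endpoints.

4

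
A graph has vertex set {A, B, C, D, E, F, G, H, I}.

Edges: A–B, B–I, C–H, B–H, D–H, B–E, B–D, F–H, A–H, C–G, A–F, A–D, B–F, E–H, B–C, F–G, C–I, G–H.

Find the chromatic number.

4

A, B, D, H are pairwise adjacent (a clique of size 4), so at least 4 colors are needed.
One proper 4-coloring: A=yellow, B=red, C=green, D=green, E=green, F=green, G=red, H=blue, I=blue. Every edge joins two different colors.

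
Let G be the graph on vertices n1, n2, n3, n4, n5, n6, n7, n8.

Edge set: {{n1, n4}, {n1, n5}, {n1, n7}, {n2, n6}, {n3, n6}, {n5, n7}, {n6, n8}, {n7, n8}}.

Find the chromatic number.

3

n1, n5, n7 are mutually adjacent, so at least 3 colors are needed.
One proper 3-coloring: n1=1, n2=2, n3=2, n4=2, n5=3, n6=1, n7=2, n8=3. Each edge has distinct colors on its endpoints.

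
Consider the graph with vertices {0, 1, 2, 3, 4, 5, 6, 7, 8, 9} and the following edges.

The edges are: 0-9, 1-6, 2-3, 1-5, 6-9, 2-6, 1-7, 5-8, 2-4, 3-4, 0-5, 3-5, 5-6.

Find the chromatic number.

1, 5, 6 are pairwise adjacent, so at least 3 colors are needed.
3 colors suffice: color red → {2, 5, 7, 9}; color blue → {0, 3, 6, 8}; color green → {1, 4}. Each edge has distinct colors on its endpoints.

3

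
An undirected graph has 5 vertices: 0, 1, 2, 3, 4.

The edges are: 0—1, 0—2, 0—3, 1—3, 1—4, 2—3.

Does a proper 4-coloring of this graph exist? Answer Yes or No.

Yes

The chromatic number is 3. 0, 2, 3 are mutually adjacent, so at least 3 colors are needed.
One proper 3-coloring: 0=b, 1=c, 2=c, 3=a, 4=a.
Since 4 ≥ 3, a proper 4-coloring certainly exists.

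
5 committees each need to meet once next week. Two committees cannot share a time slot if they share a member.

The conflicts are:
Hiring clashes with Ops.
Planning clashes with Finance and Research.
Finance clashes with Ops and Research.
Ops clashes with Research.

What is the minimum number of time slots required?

3

Finance, Ops, Research are mutually in conflict, so at least 3 time slots are needed.
A valid assignment using 3 time slots: Hiring=2, Planning=1, Finance=3, Ops=1, Research=2. Each listed conflict is separated.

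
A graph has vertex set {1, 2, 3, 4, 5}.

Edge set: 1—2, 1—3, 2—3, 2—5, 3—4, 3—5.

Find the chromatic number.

1, 2, 3 are pairwise adjacent, so at least 3 colors are needed.
3 colors suffice: 1=c, 2=b, 3=a, 4=b, 5=c. No two adjacent vertices share a color.

3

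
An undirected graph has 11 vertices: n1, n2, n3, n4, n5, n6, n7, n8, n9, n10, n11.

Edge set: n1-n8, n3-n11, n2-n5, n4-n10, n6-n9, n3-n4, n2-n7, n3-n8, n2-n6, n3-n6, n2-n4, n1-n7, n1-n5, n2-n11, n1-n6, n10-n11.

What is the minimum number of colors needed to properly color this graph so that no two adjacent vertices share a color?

2

n3 and n11 are adjacent, so at least 2 colors are needed.
2 colors suffice: color 1 → {n1, n2, n3, n9, n10}; color 2 → {n4, n5, n6, n7, n8, n11}. Every edge joins two different colors.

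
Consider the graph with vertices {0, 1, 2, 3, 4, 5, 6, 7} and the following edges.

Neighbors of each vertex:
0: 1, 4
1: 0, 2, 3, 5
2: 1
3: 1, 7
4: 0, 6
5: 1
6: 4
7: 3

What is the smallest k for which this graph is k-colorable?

2

1 and 2 are adjacent, so at least 2 colors are needed.
2 colors suffice: 0=blue, 1=red, 2=blue, 3=blue, 4=red, 5=blue, 6=blue, 7=red. No two adjacent vertices share a color.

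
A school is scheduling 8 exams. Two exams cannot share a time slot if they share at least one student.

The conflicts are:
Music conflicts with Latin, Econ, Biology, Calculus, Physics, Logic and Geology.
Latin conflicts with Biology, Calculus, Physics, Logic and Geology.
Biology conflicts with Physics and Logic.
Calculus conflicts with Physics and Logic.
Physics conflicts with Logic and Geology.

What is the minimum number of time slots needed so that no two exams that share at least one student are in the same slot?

5

Music, Latin, Biology, Physics, Logic all conflict with each other, so at least 5 time slots are needed.
A valid assignment using 5 time slots: Music=1, Latin=3, Econ=2, Biology=5, Calculus=5, Physics=2, Logic=4, Geology=4. No two conflicting exams share a time slot.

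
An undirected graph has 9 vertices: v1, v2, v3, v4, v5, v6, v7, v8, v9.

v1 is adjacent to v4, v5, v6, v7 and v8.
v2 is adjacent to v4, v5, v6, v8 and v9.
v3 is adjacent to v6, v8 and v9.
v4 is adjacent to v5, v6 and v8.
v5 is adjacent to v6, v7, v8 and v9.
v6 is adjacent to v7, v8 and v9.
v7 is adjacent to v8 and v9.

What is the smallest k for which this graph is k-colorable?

v2, v4, v5, v6, v8 are pairwise adjacent (a clique of size 5), so at least 5 colors are needed.
5 colors suffice: color 1 → {v6}; color 2 → {v3, v5}; color 3 → {v8, v9}; color 4 → {v1, v2}; color 5 → {v4, v7}. Every edge joins two different colors.

5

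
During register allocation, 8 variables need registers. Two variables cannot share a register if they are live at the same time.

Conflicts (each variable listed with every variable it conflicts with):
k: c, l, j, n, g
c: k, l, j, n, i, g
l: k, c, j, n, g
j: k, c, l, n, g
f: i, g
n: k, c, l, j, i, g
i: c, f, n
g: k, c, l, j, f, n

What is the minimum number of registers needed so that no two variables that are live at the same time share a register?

k, c, l, j, n, g all conflict with each other, so at least 6 registers are needed.
A valid assignment using 6 registers: k=4, c=3, l=5, j=6, f=1, n=1, i=2, g=2. Each listed conflict is separated.

6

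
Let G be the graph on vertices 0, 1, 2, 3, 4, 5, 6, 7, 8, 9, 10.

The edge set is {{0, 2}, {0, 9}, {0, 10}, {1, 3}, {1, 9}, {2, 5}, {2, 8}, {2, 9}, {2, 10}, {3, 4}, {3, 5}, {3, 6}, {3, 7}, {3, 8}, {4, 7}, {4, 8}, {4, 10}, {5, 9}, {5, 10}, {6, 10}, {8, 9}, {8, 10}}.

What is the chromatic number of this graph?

3

2, 8, 10 are pairwise adjacent, so at least 3 colors are needed.
3 colors suffice: 0=blue, 1=blue, 2=green, 3=red, 4=green, 5=blue, 6=blue, 7=blue, 8=blue, 9=red, 10=red. No two adjacent vertices share a color.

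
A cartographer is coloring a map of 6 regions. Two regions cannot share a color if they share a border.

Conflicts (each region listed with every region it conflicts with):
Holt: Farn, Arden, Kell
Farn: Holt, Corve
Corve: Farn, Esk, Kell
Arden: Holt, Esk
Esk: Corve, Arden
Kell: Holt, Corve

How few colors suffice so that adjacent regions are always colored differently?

The cycle Kell-Holt-Arden-Esk-Corve-Kell has odd length 5, so it cannot be 2-colored; at least 3 colors are needed.
One proper 3-coloring: Holt=1, Farn=2, Corve=1, Arden=2, Esk=3, Kell=2. No two conflicting regions share a color.

3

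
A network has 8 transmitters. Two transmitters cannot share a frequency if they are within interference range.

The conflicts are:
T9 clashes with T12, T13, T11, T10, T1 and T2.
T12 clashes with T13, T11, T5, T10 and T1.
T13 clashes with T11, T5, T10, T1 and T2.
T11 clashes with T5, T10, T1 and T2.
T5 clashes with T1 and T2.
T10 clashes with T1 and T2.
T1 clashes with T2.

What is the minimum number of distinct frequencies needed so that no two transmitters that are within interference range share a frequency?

T9, T12, T13, T11, T10, T1 are mutually in conflict, so at least 6 frequencies are needed.
6 frequencies suffice: frequency 1 → {T11}; frequency 2 → {T1}; frequency 3 → {T13}; frequency 4 → {T12, T2}; frequency 5 → {T5, T10}; frequency 6 → {T9}. No two conflicting transmitters share a frequency.

6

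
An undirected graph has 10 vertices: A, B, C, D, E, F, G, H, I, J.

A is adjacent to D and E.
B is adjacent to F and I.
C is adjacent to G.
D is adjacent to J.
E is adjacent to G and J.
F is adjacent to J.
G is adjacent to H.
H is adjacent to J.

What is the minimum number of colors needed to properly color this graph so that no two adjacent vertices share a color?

A and E are adjacent, so at least 2 colors are needed.
A valid assignment using 2 colors: A=1, B=1, C=2, D=2, E=2, F=2, G=1, H=2, I=2, J=1. Each edge has distinct colors on its endpoints.

2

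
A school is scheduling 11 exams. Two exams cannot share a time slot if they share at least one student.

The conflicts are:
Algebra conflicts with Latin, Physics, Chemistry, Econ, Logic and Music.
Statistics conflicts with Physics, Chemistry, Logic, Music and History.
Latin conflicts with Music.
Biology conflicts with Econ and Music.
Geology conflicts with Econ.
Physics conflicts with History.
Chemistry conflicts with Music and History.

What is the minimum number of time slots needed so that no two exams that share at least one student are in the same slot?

3

Algebra, Latin, Music are mutually in conflict, so at least 3 time slots are needed.
Using 3 time slots: Algebra=1, Statistics=1, Latin=3, Biology=1, Geology=1, Physics=3, Chemistry=3, Econ=2, Logic=2, Music=2, History=2. No two conflicting exams share a time slot.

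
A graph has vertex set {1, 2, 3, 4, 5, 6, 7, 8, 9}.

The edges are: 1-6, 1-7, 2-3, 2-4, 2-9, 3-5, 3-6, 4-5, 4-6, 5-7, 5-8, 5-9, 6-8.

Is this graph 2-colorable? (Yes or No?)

No

The cycle 7-1-6-8-5-7 has odd length 5, so it cannot be 2-colored; at least 3 colors are needed.
So 2 colors are not enough.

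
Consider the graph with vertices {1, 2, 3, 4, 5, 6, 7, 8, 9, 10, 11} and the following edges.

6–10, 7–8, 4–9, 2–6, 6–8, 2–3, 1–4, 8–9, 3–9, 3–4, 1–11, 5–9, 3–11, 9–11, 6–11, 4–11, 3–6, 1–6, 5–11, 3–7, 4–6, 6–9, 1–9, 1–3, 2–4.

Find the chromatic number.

1, 3, 4, 6, 9, 11 are pairwise adjacent (a clique of size 6), so at least 6 colors are needed.
6 colors suffice: color red → {5, 6, 7}; color blue → {3, 8, 10}; color green → {2, 9}; color yellow → {4}; color purple → {11}; color orange → {1}. No two adjacent vertices share a color.

6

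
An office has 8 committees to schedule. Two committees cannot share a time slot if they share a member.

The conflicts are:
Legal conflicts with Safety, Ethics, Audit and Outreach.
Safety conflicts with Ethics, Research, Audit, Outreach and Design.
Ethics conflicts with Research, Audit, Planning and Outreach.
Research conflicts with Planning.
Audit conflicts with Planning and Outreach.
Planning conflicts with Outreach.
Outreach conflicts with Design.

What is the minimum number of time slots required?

5

Legal, Safety, Ethics, Audit, Outreach pairwise conflict, so at least 5 time slots are needed.
5 time slots suffice: time slot 1 → {Ethics, Design}; time slot 2 → {Safety, Planning}; time slot 3 → {Research, Outreach}; time slot 4 → {Audit}; time slot 5 → {Legal}. No two conflicting committees share a time slot.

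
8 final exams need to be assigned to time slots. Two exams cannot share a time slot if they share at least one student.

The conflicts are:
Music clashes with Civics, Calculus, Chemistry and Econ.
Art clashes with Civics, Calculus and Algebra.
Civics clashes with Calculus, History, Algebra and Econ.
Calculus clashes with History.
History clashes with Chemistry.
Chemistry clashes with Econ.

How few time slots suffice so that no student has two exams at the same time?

Music, Civics, Calculus are mutually in conflict, so at least 3 time slots are needed.
3 time slots suffice: time slot 1 → {Civics, Chemistry}; time slot 2 → {Music, Art, History}; time slot 3 → {Calculus, Algebra, Econ}. No two conflicting exams share a time slot.

3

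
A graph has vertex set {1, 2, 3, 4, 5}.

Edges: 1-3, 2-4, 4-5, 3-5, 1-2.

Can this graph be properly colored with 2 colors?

The cycle 3-5-4-2-1-3 has odd length 5, so it cannot be 2-colored; at least 3 colors are needed.
So 2 colors are not enough.

No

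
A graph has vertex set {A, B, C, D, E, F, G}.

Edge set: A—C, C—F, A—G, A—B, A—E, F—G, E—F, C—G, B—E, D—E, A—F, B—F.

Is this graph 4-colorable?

The chromatic number is 4. A, B, E, F are mutually adjacent (a clique of size 4), so at least 4 colors are needed.
4 colors suffice: A=1, B=4, C=3, D=1, E=3, F=2, G=4.
That is already a proper 4-coloring.

Yes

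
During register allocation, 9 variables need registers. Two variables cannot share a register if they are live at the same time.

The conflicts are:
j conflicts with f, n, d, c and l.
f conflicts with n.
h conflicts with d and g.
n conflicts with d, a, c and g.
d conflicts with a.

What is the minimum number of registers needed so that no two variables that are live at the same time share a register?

j, n, c pairwise conflict, so at least 3 registers are needed.
3 registers suffice: register 1 → {h, n, l}; register 2 → {j, a, g}; register 3 → {f, d, c}. Every pair that conflicts lands in different registers.

3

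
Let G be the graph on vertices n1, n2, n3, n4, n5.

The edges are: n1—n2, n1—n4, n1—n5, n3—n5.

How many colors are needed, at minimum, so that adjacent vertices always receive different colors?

2

n3 and n5 are adjacent, so at least 2 colors are needed.
2 colors suffice: color 1 → {n1, n3}; color 2 → {n2, n4, n5}. No two adjacent vertices share a color.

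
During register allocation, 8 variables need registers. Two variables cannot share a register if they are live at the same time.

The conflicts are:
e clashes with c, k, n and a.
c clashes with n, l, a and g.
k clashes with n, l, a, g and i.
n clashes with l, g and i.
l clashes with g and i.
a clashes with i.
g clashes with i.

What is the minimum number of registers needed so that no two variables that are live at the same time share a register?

k, n, l, g, i pairwise conflict, so at least 5 registers are needed.
5 registers suffice: e=3, c=1, k=1, n=2, l=3, a=2, g=5, i=4. No two conflicting variables share a register.

5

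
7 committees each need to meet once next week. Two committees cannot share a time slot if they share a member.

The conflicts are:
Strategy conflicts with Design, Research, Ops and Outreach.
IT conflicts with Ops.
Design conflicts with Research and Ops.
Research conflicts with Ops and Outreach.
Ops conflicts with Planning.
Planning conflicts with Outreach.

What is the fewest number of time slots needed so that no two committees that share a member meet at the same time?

4

Strategy, Design, Research, Ops pairwise conflict, so at least 4 time slots are needed.
4 time slots suffice: time slot 1 → {Ops, Outreach}; time slot 2 → {Strategy, IT, Planning}; time slot 3 → {Research}; time slot 4 → {Design}. Each listed conflict is separated.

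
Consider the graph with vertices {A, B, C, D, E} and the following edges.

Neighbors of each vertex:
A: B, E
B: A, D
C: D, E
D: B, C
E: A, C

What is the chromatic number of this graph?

3

The cycle C-D-B-A-E-C has odd length 5, so it cannot be 2-colored; at least 3 colors are needed.
A valid assignment using 3 colors: A=2, B=1, C=1, D=2, E=3. Each edge has distinct colors on its endpoints.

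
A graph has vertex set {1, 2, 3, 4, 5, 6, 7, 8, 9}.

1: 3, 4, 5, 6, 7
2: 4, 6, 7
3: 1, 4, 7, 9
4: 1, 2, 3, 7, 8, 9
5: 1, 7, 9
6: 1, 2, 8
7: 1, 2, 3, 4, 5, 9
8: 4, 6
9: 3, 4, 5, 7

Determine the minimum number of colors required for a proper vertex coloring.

4

1, 3, 4, 7 form a clique, so at least 4 colors are needed.
A valid assignment using 4 colors: 1=c, 2=c, 3=d, 4=b, 5=b, 6=a, 7=a, 8=c, 9=c. Every edge joins two different colors.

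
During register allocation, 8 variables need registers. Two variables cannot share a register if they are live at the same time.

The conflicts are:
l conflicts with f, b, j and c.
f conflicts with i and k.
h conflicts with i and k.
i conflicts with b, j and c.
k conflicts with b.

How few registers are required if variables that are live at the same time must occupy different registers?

2

f and i conflict, so at least 2 registers are needed.
2 registers suffice: register 1 → {l, i, k}; register 2 → {f, h, b, j, c}. No two conflicting variables share a register.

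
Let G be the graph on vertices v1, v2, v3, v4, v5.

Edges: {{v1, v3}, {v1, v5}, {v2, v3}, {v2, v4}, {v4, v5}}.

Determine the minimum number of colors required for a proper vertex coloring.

The cycle v5-v4-v2-v3-v1-v5 has odd length 5, so it cannot be 2-colored; at least 3 colors are needed.
One proper 3-coloring: v1=green, v2=red, v3=blue, v4=blue, v5=red. Every edge joins two different colors.

3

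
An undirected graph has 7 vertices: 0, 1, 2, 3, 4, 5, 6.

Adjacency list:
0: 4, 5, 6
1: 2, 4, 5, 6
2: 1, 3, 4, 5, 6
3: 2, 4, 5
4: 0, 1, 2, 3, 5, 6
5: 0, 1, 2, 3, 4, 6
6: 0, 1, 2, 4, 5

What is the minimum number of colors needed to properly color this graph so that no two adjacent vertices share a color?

5

1, 2, 4, 5, 6 form a clique, so at least 5 colors are needed.
5 colors suffice: color a → {5}; color b → {4}; color c → {3, 6}; color d → {0, 2}; color e → {1}. No two adjacent vertices share a color.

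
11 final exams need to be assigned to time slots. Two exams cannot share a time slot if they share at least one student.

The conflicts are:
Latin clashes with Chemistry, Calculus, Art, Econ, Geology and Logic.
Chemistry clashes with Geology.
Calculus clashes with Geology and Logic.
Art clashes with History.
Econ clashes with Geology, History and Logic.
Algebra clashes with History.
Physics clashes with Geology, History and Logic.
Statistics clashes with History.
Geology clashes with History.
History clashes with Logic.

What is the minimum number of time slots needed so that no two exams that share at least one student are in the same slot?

3

Physics, Geology, History pairwise conflict, so at least 3 time slots are needed.
3 time slots suffice: time slot 1 → {Latin, History}; time slot 2 → {Art, Algebra, Statistics, Geology, Logic}; time slot 3 → {Chemistry, Calculus, Econ, Physics}. No two conflicting exams share a time slot.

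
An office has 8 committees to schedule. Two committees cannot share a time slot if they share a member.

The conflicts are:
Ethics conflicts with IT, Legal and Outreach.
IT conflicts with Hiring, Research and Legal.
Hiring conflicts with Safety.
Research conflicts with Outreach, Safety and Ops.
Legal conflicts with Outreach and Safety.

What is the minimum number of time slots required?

3

Ethics, IT, Legal are mutually in conflict, so at least 3 time slots are needed.
3 time slots suffice: Ethics=3, IT=2, Hiring=1, Research=1, Legal=1, Outreach=2, Safety=2, Ops=2. Each listed conflict is separated.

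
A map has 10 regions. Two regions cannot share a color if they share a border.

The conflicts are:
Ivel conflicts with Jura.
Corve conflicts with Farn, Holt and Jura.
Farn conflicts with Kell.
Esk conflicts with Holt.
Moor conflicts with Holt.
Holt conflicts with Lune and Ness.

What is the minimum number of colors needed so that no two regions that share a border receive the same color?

2

Moor and Holt conflict, so at least 2 colors are needed.
One proper 2-coloring: Ivel=2, Corve=2, Farn=1, Esk=2, Moor=2, Holt=1, Jura=1, Kell=2, Lune=2, Ness=2. Every pair that conflicts lands in different colors.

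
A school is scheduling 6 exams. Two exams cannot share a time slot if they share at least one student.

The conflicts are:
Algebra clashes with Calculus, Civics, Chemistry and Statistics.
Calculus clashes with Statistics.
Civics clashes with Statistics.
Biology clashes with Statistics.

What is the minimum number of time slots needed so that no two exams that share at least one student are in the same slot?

3

Algebra, Calculus, Statistics pairwise conflict, so at least 3 time slots are needed.
3 time slots suffice: time slot 1 → {Algebra, Biology}; time slot 2 → {Chemistry, Statistics}; time slot 3 → {Calculus, Civics}. Each listed conflict is separated.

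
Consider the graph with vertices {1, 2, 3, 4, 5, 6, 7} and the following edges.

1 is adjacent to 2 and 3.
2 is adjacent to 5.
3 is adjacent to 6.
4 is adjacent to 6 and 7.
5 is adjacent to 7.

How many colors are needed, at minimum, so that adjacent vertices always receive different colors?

3

The cycle 7-4-6-3-1-2-5-7 has odd length 7, so it cannot be 2-colored; at least 3 colors are needed.
3 colors suffice: color a → {2, 3, 7}; color b → {1, 5, 6}; color c → {4}. Every edge joins two different colors.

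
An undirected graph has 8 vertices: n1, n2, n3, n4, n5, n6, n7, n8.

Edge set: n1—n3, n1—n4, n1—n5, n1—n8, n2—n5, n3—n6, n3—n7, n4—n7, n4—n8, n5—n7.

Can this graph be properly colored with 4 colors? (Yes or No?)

Yes

The chromatic number is 3. n1, n4, n8 are pairwise adjacent, so at least 3 colors are needed.
One proper 3-coloring: n1=red, n2=red, n3=blue, n4=blue, n5=blue, n6=red, n7=red, n8=green.
Since 4 ≥ 3, a proper 4-coloring certainly exists.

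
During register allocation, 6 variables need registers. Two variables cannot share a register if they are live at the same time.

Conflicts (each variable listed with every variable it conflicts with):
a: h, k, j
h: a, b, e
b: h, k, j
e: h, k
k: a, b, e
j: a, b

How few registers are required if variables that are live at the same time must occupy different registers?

2

a and j conflict, so at least 2 registers are needed.
A valid assignment using 2 registers: a=1, h=2, b=1, e=1, k=2, j=2. Each listed conflict is separated.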